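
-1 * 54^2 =-2916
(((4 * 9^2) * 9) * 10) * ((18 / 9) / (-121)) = -58320 / 121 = -481.98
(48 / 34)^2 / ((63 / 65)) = 4160 / 2023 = 2.06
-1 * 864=-864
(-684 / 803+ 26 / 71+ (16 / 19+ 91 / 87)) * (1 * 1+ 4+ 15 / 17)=13217261500 / 1602122313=8.25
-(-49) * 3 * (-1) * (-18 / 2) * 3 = 3969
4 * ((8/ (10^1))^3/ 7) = 256/ 875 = 0.29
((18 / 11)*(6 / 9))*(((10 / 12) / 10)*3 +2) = 27 / 11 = 2.45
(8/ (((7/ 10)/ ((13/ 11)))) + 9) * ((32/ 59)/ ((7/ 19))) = 1053664/ 31801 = 33.13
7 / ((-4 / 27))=-189 / 4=-47.25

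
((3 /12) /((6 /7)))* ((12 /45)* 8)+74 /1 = 3358 /45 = 74.62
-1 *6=-6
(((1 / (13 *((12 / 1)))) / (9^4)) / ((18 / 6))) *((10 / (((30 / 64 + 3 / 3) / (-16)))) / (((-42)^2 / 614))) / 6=-98240 / 47732436297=-0.00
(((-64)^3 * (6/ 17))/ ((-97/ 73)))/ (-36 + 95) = 114819072/ 97291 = 1180.16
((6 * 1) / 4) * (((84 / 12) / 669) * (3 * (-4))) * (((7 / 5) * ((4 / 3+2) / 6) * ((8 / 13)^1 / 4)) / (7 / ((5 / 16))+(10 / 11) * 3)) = -5390 / 6009627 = -0.00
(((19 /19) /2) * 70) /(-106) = -35 /106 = -0.33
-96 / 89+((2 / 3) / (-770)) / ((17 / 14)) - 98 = -24734668 / 249645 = -99.08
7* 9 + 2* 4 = 71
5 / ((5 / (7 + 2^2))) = 11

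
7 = 7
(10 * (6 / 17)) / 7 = 60 / 119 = 0.50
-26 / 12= -13 / 6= -2.17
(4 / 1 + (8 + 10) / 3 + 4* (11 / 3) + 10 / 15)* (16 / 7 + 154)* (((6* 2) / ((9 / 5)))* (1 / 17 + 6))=171276640 / 1071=159922.17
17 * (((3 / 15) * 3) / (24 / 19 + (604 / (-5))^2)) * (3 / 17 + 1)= 1425 / 1733026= 0.00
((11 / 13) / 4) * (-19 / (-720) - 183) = -38.71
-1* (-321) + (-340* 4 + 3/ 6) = -2077/ 2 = -1038.50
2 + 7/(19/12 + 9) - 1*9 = -805/127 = -6.34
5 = 5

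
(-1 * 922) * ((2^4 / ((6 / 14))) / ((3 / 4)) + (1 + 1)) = -47739.11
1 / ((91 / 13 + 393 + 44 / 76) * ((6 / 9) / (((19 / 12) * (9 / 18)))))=361 / 121776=0.00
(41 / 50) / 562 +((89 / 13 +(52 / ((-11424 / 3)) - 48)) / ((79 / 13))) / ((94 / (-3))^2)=-25400928673 / 4668378663200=-0.01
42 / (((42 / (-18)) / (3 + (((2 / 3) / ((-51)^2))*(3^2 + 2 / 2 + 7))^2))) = -1264094 / 23409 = -54.00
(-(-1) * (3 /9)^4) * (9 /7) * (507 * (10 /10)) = 169 /21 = 8.05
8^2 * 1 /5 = 64 /5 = 12.80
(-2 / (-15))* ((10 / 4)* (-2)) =-0.67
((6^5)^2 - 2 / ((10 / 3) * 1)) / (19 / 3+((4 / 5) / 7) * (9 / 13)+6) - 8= 82536193877 / 16943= 4871403.76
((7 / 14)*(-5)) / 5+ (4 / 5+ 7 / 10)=1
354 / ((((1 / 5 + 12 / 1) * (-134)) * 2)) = -885 / 8174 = -0.11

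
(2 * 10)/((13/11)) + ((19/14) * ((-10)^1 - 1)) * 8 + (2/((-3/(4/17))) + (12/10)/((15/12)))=-11800016/116025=-101.70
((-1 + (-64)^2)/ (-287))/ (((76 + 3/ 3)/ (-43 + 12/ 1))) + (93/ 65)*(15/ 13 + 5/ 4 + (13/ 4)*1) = 73807497/ 5335330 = 13.83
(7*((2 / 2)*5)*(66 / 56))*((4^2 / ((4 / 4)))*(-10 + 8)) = -1320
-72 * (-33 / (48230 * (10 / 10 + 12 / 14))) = 1188 / 44785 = 0.03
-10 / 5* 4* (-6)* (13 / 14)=312 / 7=44.57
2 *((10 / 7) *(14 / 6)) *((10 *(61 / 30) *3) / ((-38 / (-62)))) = 663.51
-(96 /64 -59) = 115 /2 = 57.50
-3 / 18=-1 / 6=-0.17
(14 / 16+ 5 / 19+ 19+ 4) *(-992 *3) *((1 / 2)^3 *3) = -1023651 / 38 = -26938.18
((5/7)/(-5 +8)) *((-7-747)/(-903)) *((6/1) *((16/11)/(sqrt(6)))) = 60320 *sqrt(6)/208593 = 0.71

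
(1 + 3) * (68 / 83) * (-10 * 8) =-21760 / 83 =-262.17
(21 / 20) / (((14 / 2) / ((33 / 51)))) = 33 / 340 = 0.10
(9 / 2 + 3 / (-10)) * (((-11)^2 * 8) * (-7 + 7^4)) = 48665232 / 5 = 9733046.40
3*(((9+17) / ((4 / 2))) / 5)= 39 / 5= 7.80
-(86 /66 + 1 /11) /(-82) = 23 /1353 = 0.02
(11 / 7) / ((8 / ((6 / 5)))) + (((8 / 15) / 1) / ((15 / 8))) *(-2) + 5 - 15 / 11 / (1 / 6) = -243589 / 69300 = -3.51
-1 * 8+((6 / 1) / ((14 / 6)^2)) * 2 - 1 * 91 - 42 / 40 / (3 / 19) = -101377 / 980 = -103.45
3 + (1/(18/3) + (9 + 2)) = 85/6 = 14.17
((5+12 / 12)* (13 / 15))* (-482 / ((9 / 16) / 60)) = -802048 / 3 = -267349.33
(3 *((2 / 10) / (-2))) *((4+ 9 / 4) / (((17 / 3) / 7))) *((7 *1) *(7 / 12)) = -9.46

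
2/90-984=-983.98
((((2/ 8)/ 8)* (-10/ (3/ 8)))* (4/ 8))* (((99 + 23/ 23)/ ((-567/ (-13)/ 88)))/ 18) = -71500/ 15309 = -4.67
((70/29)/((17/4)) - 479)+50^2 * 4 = 4694133/493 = 9521.57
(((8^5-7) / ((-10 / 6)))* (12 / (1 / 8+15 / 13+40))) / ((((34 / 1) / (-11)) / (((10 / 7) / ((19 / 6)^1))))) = 299828672 / 359499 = 834.02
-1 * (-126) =126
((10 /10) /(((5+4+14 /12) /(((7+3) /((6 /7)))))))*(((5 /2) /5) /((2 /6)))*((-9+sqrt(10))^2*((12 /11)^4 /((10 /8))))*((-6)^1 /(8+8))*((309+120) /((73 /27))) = -62590050432 /5926943+12380449536*sqrt(10) /5926943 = -3954.76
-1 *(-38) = 38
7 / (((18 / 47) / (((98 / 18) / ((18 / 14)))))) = 112847 / 1458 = 77.40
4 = 4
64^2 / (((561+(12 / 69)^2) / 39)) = 84504576 / 296785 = 284.73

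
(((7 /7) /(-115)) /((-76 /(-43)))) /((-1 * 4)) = 43 /34960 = 0.00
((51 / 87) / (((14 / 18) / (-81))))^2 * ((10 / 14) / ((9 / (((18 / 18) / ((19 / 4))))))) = 341303220 / 5480797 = 62.27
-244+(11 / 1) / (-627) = -13909 / 57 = -244.02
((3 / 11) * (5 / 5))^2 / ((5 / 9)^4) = 59049 / 75625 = 0.78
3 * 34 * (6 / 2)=306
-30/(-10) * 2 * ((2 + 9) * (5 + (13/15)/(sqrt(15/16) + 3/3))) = 6226/5 - 1144 * sqrt(15)/5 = 359.06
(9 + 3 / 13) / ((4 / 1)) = 30 / 13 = 2.31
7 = 7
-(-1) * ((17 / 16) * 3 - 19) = -253 / 16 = -15.81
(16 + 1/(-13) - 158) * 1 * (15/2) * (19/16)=-526395/416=-1265.37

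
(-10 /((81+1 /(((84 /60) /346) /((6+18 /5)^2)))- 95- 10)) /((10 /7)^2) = -343 /1592688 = -0.00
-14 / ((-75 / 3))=14 / 25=0.56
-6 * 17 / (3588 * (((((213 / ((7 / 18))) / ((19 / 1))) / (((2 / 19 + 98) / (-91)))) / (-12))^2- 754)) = 118132864 / 3112612032413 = 0.00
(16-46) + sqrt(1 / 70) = -30 + sqrt(70) / 70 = -29.88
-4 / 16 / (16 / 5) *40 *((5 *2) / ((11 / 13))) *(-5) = 8125 / 44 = 184.66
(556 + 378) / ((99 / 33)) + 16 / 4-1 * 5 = 931 / 3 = 310.33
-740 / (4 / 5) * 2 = -1850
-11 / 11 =-1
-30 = -30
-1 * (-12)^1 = 12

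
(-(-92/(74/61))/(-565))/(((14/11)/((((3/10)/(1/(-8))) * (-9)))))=-2.28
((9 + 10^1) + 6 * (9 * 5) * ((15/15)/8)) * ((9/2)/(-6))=-633/16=-39.56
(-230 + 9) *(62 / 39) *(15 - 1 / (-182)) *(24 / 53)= -11513896 / 4823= -2387.29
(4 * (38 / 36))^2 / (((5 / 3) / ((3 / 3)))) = 1444 / 135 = 10.70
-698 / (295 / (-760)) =106096 / 59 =1798.24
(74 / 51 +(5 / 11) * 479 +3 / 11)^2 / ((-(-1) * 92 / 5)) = 156576080 / 59823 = 2617.32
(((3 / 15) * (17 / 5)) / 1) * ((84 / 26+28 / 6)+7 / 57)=33677 / 6175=5.45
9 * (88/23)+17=1183/23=51.43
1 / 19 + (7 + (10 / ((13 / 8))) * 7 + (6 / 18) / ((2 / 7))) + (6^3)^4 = 3225991497973 / 1482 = 2176782387.30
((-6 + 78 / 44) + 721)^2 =248661361 / 484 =513763.14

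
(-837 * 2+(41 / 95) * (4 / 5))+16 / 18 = -7151074 / 4275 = -1672.77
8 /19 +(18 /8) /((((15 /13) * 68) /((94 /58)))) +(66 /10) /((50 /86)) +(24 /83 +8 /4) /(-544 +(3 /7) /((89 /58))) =3111630006416961 /263355584218000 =11.82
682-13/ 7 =4761/ 7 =680.14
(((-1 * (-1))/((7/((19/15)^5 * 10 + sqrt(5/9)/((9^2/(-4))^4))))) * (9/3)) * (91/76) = 832 * sqrt(5)/817887699 + 1694173/101250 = 16.73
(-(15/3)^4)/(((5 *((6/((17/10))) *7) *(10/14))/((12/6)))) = -85/6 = -14.17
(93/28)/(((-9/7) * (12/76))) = -589/36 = -16.36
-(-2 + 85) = -83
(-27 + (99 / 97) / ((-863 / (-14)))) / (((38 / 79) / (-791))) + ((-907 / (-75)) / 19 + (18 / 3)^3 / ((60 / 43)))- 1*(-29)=10630315228309 / 238576350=44557.29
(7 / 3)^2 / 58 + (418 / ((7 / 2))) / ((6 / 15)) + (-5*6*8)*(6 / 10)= 154.67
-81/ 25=-3.24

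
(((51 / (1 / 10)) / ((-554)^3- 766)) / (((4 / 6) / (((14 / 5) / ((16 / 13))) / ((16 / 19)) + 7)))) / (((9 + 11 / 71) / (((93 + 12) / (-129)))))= 52459841 / 13517940134400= 0.00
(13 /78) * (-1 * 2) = -1 /3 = -0.33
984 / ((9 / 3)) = 328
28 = 28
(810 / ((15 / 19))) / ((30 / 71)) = 12141 / 5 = 2428.20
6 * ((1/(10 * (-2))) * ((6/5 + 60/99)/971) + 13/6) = 3471176/267025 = 13.00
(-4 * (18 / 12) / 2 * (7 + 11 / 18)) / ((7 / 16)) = -1096 / 21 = -52.19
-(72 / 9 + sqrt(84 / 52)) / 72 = -1 / 9 - sqrt(273) / 936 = -0.13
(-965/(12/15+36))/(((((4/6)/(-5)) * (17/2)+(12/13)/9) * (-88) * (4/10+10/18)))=-14113125/46649152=-0.30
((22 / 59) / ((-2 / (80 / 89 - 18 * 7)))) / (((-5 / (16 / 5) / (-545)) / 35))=1495162592 / 5251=284738.64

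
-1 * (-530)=530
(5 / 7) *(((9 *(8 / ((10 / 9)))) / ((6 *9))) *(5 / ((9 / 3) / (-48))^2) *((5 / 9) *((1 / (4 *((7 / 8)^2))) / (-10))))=-20480 / 1029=-19.90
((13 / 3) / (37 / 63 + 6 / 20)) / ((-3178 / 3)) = -45 / 9761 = -0.00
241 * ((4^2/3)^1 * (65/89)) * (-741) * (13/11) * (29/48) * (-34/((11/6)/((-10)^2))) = 9919222118000/10769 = 921090362.89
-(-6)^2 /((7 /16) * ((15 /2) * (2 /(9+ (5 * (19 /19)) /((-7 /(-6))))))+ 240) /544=-558 /2027845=-0.00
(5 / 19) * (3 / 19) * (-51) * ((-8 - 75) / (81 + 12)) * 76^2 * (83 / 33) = 27475.19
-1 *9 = -9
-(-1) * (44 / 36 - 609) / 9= -5470 / 81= -67.53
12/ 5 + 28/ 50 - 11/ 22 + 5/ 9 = 1357/ 450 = 3.02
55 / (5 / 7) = 77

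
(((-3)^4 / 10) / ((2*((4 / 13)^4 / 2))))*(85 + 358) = 1024854363 / 2560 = 400333.74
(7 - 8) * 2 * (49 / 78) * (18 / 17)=-294 / 221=-1.33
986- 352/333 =327986/333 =984.94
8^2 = 64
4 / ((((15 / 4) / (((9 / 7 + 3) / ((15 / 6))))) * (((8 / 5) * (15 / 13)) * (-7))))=-104 / 735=-0.14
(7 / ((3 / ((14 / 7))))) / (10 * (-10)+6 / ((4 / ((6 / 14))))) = -0.05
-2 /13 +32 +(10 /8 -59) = -1347 /52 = -25.90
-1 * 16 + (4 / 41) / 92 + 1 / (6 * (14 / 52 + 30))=-35608148 / 2226423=-15.99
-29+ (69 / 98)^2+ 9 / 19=-5114909 / 182476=-28.03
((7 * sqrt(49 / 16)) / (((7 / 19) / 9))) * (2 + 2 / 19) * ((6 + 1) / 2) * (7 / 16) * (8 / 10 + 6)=52479 / 8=6559.88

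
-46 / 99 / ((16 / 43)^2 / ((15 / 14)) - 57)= 425270 / 52051263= 0.01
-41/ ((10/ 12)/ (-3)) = 738/ 5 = 147.60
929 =929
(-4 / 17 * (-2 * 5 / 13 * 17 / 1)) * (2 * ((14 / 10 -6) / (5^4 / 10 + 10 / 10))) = -736 / 1651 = -0.45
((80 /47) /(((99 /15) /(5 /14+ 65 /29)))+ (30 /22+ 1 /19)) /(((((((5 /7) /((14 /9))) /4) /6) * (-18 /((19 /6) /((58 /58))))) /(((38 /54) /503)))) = -6640109056 /247398218595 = -0.03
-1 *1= -1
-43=-43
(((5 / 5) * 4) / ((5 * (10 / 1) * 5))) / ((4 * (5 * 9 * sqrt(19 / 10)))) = sqrt(190) / 213750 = 0.00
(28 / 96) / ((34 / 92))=161 / 204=0.79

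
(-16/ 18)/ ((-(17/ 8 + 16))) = 64/ 1305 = 0.05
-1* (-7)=7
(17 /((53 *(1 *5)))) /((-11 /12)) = -204 /2915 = -0.07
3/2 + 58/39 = 233/78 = 2.99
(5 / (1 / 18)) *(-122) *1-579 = -11559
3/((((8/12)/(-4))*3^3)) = -2/3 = -0.67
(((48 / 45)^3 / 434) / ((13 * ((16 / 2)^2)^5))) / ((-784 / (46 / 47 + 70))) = -139 / 7663893479424000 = -0.00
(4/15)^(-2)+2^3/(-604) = 33943/2416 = 14.05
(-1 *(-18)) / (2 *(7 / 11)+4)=99 / 29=3.41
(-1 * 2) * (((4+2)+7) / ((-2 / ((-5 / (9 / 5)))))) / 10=-3.61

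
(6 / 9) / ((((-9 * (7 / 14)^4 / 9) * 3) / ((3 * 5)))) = -160 / 3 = -53.33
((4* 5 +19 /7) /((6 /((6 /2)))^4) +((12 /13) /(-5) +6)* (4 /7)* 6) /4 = 155487 /29120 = 5.34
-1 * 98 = -98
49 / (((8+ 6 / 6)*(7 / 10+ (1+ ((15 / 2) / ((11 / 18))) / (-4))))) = -1540 / 387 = -3.98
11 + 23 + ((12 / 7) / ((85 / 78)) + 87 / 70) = 43811 / 1190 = 36.82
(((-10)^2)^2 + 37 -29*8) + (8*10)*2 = 9965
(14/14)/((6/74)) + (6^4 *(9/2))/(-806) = 6163/1209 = 5.10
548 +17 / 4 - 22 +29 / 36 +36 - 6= 10099 / 18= 561.06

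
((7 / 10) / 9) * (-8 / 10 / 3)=-14 / 675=-0.02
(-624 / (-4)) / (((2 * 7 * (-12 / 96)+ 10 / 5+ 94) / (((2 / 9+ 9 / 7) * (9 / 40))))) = 114 / 203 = 0.56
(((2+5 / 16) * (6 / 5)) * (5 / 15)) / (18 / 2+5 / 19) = 703 / 7040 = 0.10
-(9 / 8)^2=-81 / 64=-1.27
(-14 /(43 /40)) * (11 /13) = -6160 /559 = -11.02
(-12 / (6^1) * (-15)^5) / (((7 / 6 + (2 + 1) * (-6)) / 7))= -63787500 / 101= -631559.41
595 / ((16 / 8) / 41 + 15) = 24395 / 617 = 39.54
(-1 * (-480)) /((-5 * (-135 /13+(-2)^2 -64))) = 416 /305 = 1.36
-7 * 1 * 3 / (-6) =7 / 2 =3.50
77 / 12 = 6.42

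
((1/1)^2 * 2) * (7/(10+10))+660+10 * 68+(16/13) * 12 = 176211/130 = 1355.47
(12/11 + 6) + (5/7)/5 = 557/77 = 7.23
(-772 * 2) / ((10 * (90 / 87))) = -11194 / 75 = -149.25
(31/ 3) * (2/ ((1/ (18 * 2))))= 744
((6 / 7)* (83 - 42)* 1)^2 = 1235.02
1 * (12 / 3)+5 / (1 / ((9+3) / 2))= 34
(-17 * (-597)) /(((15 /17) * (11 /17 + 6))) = 977687 /565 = 1730.42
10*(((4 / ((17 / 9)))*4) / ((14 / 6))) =4320 / 119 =36.30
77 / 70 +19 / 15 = 71 / 30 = 2.37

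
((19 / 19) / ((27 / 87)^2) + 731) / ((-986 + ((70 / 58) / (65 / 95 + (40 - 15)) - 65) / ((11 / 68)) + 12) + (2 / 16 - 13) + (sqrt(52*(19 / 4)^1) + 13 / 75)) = -31305858274993642400 / 58612293979249568427 - 7516975470880000*sqrt(247) / 19537431326416522809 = -0.54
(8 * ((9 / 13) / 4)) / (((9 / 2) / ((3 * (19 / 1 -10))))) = 108 / 13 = 8.31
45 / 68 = 0.66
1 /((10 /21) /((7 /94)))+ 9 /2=4377 /940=4.66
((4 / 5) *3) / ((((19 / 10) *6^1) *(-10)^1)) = -2 / 95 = -0.02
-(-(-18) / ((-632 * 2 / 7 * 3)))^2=-441 / 399424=-0.00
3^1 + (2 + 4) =9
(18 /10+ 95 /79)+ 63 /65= 4079 /1027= 3.97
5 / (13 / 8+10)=40 / 93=0.43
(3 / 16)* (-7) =-21 / 16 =-1.31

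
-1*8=-8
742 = 742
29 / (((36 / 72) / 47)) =2726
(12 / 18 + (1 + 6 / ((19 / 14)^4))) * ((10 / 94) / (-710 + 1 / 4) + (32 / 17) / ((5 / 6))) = 7.76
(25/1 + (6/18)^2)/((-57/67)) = -15142/513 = -29.52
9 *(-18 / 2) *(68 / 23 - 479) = 886869 / 23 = 38559.52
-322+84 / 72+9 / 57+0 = -36557 / 114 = -320.68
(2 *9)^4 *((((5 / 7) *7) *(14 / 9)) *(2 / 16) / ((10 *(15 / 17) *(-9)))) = -6426 / 5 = -1285.20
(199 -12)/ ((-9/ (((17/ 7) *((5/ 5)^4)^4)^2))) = -54043/ 441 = -122.55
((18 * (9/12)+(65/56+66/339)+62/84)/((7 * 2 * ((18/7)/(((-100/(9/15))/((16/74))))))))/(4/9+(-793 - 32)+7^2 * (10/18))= 1369124875/3269500416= 0.42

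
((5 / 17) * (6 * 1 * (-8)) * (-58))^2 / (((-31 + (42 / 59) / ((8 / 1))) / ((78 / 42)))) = -118895063040 / 2951557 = -40282.15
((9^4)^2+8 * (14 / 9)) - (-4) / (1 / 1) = 387420637 / 9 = 43046737.44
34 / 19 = 1.79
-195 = -195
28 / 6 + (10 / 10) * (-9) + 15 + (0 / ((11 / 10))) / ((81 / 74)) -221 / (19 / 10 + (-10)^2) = 8.50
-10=-10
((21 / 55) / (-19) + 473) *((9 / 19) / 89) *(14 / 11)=62277264 / 19438045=3.20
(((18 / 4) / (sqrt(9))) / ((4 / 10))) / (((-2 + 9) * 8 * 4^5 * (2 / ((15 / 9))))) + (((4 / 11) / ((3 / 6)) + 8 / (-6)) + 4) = 51381049 / 15138816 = 3.39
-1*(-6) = 6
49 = 49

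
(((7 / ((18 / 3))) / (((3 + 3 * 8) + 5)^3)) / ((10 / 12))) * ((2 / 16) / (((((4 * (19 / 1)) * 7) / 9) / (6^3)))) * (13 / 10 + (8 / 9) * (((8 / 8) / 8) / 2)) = 1647 / 62259200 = 0.00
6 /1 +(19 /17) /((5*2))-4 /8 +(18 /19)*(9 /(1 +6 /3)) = 13653 /1615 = 8.45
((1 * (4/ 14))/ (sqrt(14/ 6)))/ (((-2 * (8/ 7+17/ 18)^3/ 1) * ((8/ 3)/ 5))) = -76545 * sqrt(21)/ 18191447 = -0.02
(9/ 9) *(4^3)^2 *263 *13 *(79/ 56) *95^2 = 1248082700800/ 7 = 178297528685.71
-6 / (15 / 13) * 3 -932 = -4738 / 5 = -947.60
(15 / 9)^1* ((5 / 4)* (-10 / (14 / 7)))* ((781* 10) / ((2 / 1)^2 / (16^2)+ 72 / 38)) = -296780000 / 6969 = -42585.74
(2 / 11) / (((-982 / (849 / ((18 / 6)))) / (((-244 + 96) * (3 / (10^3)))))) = 0.02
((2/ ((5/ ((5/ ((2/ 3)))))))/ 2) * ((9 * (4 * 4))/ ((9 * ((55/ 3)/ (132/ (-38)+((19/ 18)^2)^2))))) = -4452317/ 1523610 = -2.92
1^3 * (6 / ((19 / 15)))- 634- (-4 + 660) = -24420 / 19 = -1285.26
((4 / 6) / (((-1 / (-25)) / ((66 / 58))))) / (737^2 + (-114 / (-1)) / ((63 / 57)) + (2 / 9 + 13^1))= 17325 / 496291181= 0.00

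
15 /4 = 3.75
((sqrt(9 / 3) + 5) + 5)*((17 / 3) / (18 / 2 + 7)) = 17*sqrt(3) / 48 + 85 / 24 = 4.16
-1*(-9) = 9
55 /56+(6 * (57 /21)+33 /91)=12835 /728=17.63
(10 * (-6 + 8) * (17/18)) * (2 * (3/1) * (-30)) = -3400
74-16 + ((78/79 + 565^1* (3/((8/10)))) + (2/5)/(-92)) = 79138817/36340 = 2177.73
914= 914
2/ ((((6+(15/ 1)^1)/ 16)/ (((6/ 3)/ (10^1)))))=32/ 105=0.30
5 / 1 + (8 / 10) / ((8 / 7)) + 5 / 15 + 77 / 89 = 18419 / 2670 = 6.90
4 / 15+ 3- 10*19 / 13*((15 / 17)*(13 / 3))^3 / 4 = -29621651 / 147390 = -200.97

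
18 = 18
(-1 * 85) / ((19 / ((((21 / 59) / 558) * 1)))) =-595 / 208506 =-0.00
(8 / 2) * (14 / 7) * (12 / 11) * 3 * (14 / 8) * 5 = 2520 / 11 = 229.09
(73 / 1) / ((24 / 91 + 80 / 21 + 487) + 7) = 19929 / 135974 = 0.15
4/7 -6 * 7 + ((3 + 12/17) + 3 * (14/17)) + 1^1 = -4076/119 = -34.25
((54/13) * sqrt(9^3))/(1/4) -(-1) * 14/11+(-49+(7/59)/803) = 246907480/615901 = 400.89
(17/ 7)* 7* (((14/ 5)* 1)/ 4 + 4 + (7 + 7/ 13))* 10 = 27047/ 13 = 2080.54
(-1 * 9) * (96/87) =-288/29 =-9.93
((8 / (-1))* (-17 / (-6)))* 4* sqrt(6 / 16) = -68* sqrt(6) / 3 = -55.52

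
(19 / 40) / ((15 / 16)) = 38 / 75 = 0.51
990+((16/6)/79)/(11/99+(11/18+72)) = 102376938/103411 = 990.00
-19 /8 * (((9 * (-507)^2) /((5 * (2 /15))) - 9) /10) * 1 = -26373159 /32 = -824161.22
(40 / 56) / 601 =5 / 4207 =0.00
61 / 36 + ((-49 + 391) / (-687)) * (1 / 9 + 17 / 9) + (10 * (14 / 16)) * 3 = 111083 / 4122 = 26.95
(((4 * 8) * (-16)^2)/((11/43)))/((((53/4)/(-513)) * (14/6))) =-2168487936/4081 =-531361.91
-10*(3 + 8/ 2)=-70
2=2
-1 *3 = -3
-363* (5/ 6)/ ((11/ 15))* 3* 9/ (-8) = 22275/ 16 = 1392.19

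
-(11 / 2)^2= -30.25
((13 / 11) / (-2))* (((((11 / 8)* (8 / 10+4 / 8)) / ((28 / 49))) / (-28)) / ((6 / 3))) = 169 / 5120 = 0.03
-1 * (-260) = 260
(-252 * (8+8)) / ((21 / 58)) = -11136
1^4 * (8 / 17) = 8 / 17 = 0.47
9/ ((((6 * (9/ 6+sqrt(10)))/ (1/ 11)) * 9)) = -1/ 341+2 * sqrt(10)/ 1023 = 0.00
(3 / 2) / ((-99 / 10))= -5 / 33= -0.15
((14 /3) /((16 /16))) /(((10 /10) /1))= 14 /3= 4.67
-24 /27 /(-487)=8 /4383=0.00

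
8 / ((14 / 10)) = 5.71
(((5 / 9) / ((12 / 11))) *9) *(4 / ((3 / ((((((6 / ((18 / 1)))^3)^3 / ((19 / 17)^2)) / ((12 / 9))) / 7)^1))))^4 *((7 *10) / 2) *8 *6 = 7673333185100 / 874355603334093497061404827623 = 0.00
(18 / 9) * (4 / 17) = 8 / 17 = 0.47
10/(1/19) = 190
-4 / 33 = -0.12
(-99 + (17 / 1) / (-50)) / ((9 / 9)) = -4967 / 50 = -99.34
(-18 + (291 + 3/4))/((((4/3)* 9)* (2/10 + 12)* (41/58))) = 52925/20008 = 2.65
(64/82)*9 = 288/41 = 7.02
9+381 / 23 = 588 / 23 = 25.57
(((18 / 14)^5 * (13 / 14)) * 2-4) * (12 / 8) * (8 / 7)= 3564492 / 823543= 4.33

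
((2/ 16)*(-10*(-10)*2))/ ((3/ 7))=58.33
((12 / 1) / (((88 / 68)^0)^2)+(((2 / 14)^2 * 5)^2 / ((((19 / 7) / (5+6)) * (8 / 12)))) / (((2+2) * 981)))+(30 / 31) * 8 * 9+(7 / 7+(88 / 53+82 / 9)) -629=-45003384368381 / 84031918488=-535.55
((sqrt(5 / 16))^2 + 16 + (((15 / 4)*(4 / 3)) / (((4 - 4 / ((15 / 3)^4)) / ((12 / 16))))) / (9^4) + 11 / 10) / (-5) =-3.48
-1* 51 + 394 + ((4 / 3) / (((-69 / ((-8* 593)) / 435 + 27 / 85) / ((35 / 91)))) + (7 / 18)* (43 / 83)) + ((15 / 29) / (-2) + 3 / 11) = 3968365247055530 / 11508183859887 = 344.83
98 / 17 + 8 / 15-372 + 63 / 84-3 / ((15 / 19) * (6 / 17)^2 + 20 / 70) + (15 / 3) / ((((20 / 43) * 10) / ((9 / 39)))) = -72917664667 / 195744120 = -372.52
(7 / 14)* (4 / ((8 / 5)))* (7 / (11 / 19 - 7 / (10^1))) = -3325 / 46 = -72.28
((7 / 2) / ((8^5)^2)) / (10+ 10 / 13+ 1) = 91 / 328564998144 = 0.00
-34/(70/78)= -1326/35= -37.89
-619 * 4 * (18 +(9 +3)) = -74280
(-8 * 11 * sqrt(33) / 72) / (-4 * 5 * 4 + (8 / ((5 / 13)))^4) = -6875 * sqrt(33) / 1052422704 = -0.00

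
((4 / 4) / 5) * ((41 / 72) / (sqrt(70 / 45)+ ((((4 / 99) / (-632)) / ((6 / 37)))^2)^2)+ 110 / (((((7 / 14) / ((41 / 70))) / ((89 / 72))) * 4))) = 1142558277649902757576992260631042809856 * sqrt(14) / 46817022108581381286081634076587649573275+ 375837690083269529225612651344045754837257621 / 47191558285450032336370287149200350769861200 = 8.06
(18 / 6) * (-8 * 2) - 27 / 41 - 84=-5439 / 41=-132.66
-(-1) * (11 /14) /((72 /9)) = 11 /112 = 0.10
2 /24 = 1 /12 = 0.08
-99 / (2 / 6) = -297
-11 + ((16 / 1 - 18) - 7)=-20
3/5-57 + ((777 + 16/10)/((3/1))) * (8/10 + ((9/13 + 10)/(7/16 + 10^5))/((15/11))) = 707839134718/4680020475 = 151.25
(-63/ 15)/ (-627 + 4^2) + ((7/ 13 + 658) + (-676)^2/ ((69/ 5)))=7119126464/ 210795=33772.75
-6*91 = -546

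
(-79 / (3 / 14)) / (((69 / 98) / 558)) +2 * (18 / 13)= -87359900 / 299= -292173.58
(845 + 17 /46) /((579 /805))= 1361045 /1158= 1175.34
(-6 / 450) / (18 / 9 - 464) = 1 / 34650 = 0.00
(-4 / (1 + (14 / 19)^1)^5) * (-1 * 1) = 9904396 / 39135393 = 0.25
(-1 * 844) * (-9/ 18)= 422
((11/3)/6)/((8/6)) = 11/24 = 0.46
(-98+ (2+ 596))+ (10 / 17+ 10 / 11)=93780 / 187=501.50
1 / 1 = 1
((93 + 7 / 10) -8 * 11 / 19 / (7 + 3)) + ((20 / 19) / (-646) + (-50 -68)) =-303963 / 12274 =-24.76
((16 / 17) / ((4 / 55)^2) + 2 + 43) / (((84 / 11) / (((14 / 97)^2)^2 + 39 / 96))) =11.87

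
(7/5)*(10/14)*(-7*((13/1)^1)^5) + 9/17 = -44183858/17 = -2599050.47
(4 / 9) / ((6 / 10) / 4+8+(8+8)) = 80 / 4347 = 0.02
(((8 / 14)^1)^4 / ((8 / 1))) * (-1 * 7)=-32 / 343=-0.09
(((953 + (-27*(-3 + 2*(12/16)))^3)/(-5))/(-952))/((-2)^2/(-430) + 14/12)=69539385/5685344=12.23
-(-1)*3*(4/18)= 2/3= 0.67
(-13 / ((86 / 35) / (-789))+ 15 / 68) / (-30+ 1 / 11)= -139.58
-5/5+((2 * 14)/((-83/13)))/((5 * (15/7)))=-8773/6225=-1.41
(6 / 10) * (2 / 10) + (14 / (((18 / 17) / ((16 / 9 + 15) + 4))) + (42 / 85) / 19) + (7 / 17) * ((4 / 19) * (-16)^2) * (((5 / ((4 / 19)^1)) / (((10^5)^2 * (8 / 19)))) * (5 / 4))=21151585188511 / 76950000000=274.87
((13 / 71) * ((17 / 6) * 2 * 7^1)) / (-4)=-1547 / 852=-1.82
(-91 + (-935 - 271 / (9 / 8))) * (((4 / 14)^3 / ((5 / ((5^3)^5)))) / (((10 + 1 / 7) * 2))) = -278369140625000 / 31311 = -8890458325.35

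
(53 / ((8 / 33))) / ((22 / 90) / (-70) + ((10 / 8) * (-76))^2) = 2754675 / 113714956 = 0.02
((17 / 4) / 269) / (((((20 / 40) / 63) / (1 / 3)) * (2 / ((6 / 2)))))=1071 / 1076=1.00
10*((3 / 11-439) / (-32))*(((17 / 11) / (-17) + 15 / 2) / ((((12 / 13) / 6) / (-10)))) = -66027.21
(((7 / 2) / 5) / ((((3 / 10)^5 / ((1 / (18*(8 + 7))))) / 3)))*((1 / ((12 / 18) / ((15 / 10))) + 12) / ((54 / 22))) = 365750 / 19683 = 18.58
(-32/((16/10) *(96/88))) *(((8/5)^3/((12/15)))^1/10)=-704/75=-9.39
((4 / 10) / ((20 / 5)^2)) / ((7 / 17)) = 17 / 280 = 0.06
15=15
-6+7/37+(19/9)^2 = -1.35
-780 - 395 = -1175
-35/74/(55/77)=-49/74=-0.66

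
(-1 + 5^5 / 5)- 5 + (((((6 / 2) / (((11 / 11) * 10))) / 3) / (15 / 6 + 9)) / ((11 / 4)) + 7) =791894 / 1265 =626.00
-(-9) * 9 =81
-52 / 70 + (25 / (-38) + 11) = 12767 / 1330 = 9.60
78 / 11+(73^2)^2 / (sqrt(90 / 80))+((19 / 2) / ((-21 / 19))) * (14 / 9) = -1865 / 297+56796482 * sqrt(2) / 3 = 26774112.10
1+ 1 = 2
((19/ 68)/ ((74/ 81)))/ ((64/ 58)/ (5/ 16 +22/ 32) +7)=44631/ 1182520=0.04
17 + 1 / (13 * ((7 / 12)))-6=1013 / 91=11.13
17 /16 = 1.06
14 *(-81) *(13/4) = -7371/2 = -3685.50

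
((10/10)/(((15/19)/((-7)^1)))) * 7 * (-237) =73549/5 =14709.80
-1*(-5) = 5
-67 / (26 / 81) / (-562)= 5427 / 14612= 0.37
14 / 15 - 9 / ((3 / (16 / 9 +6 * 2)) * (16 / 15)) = -2269 / 60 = -37.82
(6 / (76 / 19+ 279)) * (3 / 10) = 9 / 1415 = 0.01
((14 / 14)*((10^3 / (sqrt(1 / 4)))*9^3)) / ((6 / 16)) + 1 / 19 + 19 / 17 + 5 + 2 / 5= 6279130611 / 1615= 3888006.57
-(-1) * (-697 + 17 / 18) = -12529 / 18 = -696.06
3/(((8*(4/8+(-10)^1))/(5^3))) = -375/76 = -4.93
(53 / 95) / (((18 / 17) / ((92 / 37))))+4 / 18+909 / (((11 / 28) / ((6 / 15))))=322602844 / 347985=927.06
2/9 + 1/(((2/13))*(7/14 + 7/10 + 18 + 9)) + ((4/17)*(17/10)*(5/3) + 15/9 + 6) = 8.79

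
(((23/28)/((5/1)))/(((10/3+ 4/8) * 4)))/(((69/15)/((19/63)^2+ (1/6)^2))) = 0.00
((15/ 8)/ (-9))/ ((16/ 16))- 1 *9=-9.21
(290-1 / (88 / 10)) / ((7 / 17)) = 216835 / 308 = 704.01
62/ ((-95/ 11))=-682/ 95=-7.18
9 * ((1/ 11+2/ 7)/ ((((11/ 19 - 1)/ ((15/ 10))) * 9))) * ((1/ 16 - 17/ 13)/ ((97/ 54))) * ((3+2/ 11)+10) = 239445315/ 19530368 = 12.26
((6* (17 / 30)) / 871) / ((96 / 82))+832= 173921977 / 209040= 832.00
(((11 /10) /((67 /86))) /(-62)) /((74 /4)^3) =-1892 /526031405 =-0.00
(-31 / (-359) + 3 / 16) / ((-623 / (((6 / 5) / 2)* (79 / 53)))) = -372801 / 948305680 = -0.00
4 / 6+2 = 8 / 3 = 2.67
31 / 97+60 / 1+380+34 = 46009 / 97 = 474.32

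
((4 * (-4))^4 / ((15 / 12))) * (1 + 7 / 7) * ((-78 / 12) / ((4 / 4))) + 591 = -3404917 / 5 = -680983.40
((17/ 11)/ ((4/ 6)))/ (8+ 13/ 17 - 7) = 289/ 220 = 1.31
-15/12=-5/4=-1.25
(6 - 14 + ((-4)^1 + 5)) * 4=-28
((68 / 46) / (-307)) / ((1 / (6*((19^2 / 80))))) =-18411 / 141220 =-0.13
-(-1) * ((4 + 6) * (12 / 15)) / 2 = 4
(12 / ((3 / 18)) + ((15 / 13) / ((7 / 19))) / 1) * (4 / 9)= 9116 / 273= 33.39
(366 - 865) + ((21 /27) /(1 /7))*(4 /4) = -4442 /9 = -493.56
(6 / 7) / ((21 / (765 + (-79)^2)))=285.96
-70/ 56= -5/ 4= -1.25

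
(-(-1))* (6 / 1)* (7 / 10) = 21 / 5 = 4.20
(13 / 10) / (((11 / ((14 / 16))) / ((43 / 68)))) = 3913 / 59840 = 0.07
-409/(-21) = 409/21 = 19.48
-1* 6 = -6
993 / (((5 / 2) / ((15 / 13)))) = 5958 / 13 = 458.31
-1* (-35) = 35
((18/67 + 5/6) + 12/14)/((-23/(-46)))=5513/1407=3.92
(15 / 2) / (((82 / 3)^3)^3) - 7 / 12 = -586668426433092377 / 1005717302458248192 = -0.58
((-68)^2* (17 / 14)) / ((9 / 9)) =39304 / 7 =5614.86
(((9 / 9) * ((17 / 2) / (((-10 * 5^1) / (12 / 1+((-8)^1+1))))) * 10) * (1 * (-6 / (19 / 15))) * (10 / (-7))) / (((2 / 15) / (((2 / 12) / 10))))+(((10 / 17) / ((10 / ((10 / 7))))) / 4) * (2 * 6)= -62745 / 9044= -6.94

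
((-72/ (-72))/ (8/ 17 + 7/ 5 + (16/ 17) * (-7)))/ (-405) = 17/ 32481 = 0.00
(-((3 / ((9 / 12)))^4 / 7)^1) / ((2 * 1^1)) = -128 / 7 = -18.29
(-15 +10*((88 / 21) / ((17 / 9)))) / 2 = 855 / 238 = 3.59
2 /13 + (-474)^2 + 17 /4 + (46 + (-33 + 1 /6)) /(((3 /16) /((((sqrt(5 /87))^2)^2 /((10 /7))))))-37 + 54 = 795944391185 /3542292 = 224697.57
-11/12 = -0.92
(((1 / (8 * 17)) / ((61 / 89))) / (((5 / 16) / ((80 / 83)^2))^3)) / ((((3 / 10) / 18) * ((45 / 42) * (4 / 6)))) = 8027293876224000 / 339037167183653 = 23.68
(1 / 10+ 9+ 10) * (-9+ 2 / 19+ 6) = -2101 / 38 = -55.29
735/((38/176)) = 64680/19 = 3404.21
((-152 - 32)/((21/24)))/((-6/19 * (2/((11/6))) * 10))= 19228/315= 61.04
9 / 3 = 3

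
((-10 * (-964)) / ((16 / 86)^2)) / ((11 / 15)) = 33420675 / 88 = 379780.40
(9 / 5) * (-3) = -27 / 5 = -5.40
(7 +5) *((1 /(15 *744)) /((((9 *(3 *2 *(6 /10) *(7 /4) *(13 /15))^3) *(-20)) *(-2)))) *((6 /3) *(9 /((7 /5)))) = 3125 /13245517467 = 0.00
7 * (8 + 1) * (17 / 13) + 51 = 1734 / 13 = 133.38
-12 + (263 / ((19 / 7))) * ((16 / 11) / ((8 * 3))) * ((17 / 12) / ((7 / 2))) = -18101 / 1881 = -9.62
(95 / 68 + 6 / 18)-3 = -259 / 204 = -1.27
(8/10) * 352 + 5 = 1433/5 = 286.60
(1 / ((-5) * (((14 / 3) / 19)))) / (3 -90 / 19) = 0.47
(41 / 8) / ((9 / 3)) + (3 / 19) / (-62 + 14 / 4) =10111 / 5928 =1.71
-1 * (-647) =647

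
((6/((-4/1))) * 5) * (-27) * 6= 1215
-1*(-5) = 5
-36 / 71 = -0.51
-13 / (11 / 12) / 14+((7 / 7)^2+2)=153 / 77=1.99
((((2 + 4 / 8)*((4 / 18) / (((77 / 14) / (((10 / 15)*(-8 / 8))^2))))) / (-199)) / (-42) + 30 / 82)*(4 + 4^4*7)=100312266380 / 152663049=657.08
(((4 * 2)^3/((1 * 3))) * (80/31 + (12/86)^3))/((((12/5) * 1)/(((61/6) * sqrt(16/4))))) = 248577674240/66547359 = 3735.35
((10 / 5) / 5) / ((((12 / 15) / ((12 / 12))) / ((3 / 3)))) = 1 / 2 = 0.50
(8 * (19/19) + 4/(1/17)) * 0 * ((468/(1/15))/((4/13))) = 0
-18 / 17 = -1.06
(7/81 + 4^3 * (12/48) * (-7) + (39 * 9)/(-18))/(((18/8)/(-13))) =553514/729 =759.28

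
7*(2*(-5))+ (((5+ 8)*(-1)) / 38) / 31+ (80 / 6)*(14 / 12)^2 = -1649551 / 31806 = -51.86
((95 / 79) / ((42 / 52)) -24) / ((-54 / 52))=21.68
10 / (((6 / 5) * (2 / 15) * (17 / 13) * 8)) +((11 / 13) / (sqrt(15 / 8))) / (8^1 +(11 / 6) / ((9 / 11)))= 396 * sqrt(30) / 35945 +1625 / 272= 6.03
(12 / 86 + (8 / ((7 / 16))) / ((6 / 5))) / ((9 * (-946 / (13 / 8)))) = -0.00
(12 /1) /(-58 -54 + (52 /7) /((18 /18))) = -7 /61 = -0.11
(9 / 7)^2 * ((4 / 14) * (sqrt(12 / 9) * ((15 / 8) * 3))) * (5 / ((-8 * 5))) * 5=-6075 * sqrt(3) / 5488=-1.92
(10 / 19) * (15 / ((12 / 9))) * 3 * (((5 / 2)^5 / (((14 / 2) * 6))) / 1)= 703125 / 17024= 41.30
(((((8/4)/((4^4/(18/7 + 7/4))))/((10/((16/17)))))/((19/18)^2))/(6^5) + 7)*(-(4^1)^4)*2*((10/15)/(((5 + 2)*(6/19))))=-2309475961/2136645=-1080.89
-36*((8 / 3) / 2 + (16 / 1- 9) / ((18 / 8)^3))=-5680 / 81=-70.12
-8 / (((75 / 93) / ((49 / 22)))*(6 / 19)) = -57722 / 825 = -69.97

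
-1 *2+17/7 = 3/7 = 0.43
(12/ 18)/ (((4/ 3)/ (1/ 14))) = 1/ 28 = 0.04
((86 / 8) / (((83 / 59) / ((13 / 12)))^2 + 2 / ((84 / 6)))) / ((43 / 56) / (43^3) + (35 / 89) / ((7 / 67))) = 407954921707606 / 261278871646929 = 1.56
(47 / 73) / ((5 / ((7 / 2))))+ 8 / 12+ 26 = 59387 / 2190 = 27.12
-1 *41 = -41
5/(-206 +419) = 5/213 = 0.02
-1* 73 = -73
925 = 925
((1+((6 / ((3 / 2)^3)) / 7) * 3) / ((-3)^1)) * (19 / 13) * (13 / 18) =-703 / 1134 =-0.62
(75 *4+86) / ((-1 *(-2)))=193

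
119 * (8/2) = 476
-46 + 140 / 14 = -36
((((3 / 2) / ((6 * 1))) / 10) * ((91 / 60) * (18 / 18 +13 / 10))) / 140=299 / 480000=0.00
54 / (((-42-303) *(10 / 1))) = -9 / 575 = -0.02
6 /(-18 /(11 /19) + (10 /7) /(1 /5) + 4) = -77 /256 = -0.30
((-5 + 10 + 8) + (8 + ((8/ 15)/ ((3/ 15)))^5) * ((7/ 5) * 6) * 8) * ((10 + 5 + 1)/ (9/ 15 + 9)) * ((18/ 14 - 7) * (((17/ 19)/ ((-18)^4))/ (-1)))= 330905765/ 424089918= 0.78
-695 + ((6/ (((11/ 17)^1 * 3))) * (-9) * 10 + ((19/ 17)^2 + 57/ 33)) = -3084283/ 3179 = -970.21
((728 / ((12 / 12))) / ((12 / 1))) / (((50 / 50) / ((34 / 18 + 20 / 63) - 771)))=-1259284 / 27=-46640.15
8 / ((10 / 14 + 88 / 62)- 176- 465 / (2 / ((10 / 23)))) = -9982 / 343073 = -0.03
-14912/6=-2485.33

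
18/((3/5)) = 30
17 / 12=1.42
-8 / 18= -4 / 9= -0.44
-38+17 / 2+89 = 119 / 2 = 59.50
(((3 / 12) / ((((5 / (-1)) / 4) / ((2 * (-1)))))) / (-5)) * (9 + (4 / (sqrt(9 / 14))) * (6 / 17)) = -18 / 25- 16 * sqrt(14) / 425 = -0.86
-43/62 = -0.69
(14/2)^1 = 7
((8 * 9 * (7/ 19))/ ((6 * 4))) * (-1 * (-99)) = 2079/ 19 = 109.42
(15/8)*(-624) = -1170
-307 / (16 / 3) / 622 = -921 / 9952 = -0.09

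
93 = 93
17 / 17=1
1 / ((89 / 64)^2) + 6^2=289252 / 7921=36.52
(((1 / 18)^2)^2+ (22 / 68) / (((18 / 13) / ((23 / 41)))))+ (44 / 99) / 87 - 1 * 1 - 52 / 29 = -5637639079 / 2121879888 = -2.66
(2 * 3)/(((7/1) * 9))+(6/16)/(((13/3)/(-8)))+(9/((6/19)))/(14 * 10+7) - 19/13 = -7127/3822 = -1.86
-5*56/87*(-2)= 6.44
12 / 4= 3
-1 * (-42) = 42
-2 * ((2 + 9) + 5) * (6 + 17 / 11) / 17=-2656 / 187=-14.20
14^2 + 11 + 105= 312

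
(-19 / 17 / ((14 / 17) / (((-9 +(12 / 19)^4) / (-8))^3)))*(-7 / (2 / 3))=4588299088923256731 / 238572050223552512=19.23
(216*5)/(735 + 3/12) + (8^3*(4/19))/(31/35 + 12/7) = 31182880/726427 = 42.93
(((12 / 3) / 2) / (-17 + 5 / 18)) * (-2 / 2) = 36 / 301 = 0.12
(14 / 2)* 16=112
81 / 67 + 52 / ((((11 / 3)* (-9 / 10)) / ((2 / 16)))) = -1682 / 2211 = -0.76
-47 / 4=-11.75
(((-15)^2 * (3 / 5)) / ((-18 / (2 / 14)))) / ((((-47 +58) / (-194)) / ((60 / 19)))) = 87300 / 1463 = 59.67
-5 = -5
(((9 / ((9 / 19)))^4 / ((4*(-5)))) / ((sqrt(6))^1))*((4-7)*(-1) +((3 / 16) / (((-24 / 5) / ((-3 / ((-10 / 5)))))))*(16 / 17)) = -34795707*sqrt(6) / 10880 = -7833.80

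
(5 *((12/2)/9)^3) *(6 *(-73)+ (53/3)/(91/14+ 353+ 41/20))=-380018960/585711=-648.82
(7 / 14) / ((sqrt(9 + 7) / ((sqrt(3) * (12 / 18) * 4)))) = sqrt(3) / 3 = 0.58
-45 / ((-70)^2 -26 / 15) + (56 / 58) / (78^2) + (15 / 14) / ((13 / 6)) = 11013562891 / 22686052662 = 0.49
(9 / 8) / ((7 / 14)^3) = 9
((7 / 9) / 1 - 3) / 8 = -0.28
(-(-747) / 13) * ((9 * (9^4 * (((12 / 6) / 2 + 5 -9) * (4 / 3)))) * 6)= -81433113.23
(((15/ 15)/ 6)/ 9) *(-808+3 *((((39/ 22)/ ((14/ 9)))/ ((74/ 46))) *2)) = -4579765/ 307692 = -14.88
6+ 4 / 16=25 / 4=6.25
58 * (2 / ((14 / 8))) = 66.29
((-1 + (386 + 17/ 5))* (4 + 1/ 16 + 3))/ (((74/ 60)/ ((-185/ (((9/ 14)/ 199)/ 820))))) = -313330484950/ 3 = -104443494983.33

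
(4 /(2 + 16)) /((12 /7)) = 7 /54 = 0.13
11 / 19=0.58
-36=-36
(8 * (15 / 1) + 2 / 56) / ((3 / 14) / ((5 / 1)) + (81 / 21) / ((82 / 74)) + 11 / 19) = 13091095 / 447434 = 29.26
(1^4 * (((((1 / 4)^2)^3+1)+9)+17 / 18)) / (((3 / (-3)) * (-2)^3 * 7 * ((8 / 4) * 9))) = 403465 / 37158912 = 0.01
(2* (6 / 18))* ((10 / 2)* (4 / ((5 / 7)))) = 56 / 3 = 18.67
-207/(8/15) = -3105/8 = -388.12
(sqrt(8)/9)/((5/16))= 32 * sqrt(2)/45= 1.01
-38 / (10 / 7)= -26.60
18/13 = 1.38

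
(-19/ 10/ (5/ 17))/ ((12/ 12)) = -323/ 50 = -6.46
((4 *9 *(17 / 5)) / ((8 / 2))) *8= 1224 / 5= 244.80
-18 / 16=-9 / 8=-1.12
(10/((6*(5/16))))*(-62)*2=-661.33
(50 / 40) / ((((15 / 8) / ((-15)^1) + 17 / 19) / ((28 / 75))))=1064 / 1755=0.61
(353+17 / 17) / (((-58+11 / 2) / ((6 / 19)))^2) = 5664 / 442225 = 0.01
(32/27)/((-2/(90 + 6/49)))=-23552/441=-53.41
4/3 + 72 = 220/3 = 73.33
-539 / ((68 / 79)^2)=-3363899 / 4624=-727.49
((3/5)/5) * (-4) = -12/25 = -0.48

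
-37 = -37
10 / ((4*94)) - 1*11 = -2063 / 188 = -10.97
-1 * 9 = -9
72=72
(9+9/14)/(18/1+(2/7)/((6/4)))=405/764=0.53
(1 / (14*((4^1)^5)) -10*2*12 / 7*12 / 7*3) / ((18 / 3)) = -17694713 / 602112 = -29.39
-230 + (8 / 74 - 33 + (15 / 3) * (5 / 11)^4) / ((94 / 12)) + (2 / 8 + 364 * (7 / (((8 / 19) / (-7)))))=-4337935001667 / 101842796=-42594.42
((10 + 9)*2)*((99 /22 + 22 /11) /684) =13 /36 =0.36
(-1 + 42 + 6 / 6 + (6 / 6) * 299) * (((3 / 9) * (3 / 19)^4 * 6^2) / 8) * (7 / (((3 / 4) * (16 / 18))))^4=16115279103 / 4170272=3864.32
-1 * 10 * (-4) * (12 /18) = 80 /3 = 26.67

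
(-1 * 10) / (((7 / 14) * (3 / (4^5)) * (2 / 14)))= -143360 / 3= -47786.67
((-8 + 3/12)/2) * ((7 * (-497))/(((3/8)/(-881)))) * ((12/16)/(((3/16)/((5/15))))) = -380059876/9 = -42228875.11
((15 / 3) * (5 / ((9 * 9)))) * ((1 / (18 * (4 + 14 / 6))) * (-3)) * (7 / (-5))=35 / 3078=0.01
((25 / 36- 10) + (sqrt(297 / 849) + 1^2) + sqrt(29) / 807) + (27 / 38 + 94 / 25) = -65579 / 17100 + sqrt(29) / 807 + 3*sqrt(3113) / 283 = -3.24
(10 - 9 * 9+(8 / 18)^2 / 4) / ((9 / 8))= -45976 / 729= -63.07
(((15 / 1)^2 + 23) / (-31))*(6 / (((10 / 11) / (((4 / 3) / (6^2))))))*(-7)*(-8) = -4928 / 45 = -109.51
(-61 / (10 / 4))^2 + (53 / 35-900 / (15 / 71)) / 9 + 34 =246007 / 1575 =156.19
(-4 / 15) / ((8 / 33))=-11 / 10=-1.10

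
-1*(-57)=57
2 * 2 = 4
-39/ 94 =-0.41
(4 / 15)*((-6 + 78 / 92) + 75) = 2142 / 115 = 18.63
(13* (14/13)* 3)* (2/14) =6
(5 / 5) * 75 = 75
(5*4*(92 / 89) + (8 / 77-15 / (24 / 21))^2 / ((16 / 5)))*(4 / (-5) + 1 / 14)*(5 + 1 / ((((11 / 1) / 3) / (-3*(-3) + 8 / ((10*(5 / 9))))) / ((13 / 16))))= -1866240361957119 / 4755039027200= -392.48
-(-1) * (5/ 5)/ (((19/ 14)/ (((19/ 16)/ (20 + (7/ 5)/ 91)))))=455/ 10408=0.04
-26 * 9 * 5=-1170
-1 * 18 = -18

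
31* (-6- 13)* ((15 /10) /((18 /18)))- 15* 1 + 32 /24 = -5383 /6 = -897.17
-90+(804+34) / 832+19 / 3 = -103159 / 1248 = -82.66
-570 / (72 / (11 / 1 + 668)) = -64505 / 12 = -5375.42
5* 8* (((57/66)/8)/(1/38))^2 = 651605/968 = 673.15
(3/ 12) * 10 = 5/ 2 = 2.50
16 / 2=8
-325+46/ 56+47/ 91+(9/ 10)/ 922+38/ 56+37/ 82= -11095019381/ 34399820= -322.53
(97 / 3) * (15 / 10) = 97 / 2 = 48.50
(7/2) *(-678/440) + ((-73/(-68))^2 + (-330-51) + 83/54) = -2634755033/6866640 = -383.70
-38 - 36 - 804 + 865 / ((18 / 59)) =35231 / 18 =1957.28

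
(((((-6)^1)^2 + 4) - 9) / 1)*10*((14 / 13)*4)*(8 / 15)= 27776 / 39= 712.21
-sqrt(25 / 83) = -5*sqrt(83) / 83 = -0.55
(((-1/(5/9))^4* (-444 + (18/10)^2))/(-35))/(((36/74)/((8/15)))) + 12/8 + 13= 871871507/5468750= 159.43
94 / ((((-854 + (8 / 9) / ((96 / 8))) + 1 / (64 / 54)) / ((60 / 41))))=-4872960 / 30219583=-0.16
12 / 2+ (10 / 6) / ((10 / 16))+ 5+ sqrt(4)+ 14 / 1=89 / 3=29.67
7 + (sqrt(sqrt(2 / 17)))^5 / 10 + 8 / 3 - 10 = -0.33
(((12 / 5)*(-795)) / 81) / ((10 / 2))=-212 / 45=-4.71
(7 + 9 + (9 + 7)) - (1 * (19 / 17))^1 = 525 / 17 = 30.88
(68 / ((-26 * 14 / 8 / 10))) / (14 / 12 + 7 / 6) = -4080 / 637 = -6.41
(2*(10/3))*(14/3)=280/9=31.11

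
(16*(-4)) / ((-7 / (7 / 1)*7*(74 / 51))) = 1632 / 259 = 6.30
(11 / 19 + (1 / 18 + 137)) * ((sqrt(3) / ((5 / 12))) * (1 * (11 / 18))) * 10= 3496.39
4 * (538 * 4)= 8608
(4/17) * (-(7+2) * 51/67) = -108/67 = -1.61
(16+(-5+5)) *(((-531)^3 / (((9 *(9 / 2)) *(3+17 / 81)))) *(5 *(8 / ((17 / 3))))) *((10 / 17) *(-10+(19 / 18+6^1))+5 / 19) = 13638611468160 / 71383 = 191062458.40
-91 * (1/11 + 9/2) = -9191/22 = -417.77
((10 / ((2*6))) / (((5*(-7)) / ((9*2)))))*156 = -468 / 7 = -66.86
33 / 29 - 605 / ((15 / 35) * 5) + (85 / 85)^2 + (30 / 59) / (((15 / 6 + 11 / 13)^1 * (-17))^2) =-280.20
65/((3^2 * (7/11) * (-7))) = -715/441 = -1.62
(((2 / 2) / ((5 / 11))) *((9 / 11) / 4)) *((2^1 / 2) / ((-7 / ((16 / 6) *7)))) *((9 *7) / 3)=-126 / 5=-25.20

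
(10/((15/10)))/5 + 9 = 10.33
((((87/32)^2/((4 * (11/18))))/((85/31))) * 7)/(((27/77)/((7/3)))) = 8942353/174080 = 51.37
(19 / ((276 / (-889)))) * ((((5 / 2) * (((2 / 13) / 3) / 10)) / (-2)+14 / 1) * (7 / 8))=-258111371 / 344448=-749.35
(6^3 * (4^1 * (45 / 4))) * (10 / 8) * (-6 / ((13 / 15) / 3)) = -3280500 / 13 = -252346.15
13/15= 0.87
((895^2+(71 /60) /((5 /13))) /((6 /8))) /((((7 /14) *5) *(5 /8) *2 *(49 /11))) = 21147141224 /275625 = 76724.32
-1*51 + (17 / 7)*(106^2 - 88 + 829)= 29036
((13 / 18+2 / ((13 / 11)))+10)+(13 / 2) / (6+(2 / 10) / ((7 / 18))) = 238525 / 17784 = 13.41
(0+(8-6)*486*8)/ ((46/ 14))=54432/ 23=2366.61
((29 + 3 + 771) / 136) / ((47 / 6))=2409 / 3196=0.75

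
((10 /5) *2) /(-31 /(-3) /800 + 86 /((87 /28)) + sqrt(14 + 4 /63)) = 0.13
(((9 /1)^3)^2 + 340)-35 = 531746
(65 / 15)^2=169 / 9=18.78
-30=-30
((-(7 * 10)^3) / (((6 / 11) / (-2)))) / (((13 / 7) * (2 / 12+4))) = 2112880 / 13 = 162529.23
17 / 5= 3.40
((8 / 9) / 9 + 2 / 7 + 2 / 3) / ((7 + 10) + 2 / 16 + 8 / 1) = 4768 / 113967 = 0.04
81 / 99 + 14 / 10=122 / 55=2.22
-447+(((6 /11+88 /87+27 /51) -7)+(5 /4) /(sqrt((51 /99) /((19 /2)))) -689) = -18561524 /16269+5 * sqrt(21318) /136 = -1135.55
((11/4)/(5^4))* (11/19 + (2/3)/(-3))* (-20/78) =-671/1667250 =-0.00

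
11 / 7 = 1.57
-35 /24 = -1.46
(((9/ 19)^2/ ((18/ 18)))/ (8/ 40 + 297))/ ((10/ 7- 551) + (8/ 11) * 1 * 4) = -1155/ 836319314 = -0.00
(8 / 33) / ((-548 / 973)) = -0.43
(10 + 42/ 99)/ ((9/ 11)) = 344/ 27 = 12.74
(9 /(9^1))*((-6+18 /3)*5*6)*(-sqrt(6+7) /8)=0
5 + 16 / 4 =9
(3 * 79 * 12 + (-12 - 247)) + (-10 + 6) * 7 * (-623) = 20029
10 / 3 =3.33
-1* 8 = -8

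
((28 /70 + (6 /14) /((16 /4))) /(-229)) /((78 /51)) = -1207 /833560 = -0.00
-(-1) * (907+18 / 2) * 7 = 6412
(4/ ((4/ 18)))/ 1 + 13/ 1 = 31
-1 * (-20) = 20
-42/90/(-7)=1/15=0.07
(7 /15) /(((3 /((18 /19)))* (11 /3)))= 42 /1045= 0.04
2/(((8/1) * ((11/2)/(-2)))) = -1/11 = -0.09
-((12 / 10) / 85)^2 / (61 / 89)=-3204 / 11018125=-0.00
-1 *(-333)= 333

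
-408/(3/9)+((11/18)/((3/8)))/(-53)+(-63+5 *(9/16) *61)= -25539761/22896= -1115.47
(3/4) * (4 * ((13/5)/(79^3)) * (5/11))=0.00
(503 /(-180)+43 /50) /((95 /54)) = -5223 /4750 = -1.10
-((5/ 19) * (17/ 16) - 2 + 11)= -2821/ 304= -9.28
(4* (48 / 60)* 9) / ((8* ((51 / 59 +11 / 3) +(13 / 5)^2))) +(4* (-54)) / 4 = -2682072 / 49963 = -53.68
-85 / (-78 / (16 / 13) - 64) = 0.67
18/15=1.20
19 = 19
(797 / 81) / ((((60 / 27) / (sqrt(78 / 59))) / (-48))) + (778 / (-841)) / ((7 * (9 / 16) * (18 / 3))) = -3188 * sqrt(4602) / 885 - 6224 / 158949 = -244.41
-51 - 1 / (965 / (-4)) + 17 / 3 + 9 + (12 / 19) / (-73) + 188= 608978929 / 4015365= 151.66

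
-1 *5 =-5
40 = 40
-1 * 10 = -10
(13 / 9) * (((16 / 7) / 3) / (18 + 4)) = 104 / 2079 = 0.05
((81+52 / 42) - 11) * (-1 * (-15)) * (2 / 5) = 2992 / 7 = 427.43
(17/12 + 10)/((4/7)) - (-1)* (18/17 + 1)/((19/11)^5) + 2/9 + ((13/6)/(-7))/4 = 859552238935/42430432464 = 20.26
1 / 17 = 0.06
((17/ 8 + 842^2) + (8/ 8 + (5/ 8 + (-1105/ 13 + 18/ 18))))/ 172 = 4121.42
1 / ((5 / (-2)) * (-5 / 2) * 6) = 2 / 75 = 0.03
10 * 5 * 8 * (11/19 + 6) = 50000/19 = 2631.58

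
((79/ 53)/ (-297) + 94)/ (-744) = -1479575/ 11711304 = -0.13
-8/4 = -2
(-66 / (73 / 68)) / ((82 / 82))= -4488 / 73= -61.48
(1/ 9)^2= 0.01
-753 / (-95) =753 / 95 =7.93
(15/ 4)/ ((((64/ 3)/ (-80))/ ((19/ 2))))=-4275/ 32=-133.59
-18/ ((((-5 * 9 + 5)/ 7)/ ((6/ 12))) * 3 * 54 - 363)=42/ 5167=0.01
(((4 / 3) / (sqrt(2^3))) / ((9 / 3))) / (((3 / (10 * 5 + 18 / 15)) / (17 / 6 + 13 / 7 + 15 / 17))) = 509312 * sqrt(2) / 48195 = 14.95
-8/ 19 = -0.42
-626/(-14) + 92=957/7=136.71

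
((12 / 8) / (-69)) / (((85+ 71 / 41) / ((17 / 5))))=-697 / 817880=-0.00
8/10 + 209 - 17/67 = 70198/335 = 209.55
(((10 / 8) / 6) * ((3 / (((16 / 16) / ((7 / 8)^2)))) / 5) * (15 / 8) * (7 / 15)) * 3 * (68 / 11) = 17493 / 11264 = 1.55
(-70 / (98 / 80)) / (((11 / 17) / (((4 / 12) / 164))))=-1700 / 9471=-0.18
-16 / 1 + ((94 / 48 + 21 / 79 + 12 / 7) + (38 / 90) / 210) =-5144603 / 426600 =-12.06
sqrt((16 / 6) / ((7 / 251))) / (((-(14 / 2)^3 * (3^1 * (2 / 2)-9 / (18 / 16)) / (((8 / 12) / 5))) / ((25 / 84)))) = sqrt(10542) / 453789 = 0.00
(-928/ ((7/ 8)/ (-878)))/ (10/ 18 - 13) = -3666528/ 49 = -74827.10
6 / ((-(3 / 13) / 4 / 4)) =-416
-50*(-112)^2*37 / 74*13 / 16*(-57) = 14523600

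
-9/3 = -3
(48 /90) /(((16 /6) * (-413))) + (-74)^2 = 5476.00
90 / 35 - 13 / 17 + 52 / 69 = 21023 / 8211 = 2.56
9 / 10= 0.90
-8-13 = -21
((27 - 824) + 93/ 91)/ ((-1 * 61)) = 72434/ 5551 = 13.05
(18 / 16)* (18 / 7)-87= -2355 / 28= -84.11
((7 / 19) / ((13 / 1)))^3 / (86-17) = 343 / 1039776387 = 0.00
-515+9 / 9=-514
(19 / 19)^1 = 1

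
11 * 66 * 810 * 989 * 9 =5234322060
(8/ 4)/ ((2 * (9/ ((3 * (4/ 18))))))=2/ 27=0.07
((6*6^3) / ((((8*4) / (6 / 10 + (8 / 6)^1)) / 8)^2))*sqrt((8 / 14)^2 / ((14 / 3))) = 15138*sqrt(42) / 1225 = 80.09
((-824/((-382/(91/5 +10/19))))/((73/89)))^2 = 4255262356746384/1754525422225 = 2425.31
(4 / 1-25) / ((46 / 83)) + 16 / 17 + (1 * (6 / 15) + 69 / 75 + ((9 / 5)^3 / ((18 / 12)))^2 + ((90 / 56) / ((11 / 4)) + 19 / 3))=-38374669043 / 2822531250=-13.60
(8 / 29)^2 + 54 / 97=51622 / 81577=0.63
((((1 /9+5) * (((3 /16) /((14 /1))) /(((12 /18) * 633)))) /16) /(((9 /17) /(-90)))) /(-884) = 115 /58985472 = 0.00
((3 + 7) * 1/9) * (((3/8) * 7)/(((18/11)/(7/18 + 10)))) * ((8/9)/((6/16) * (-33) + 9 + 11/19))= -64372/10935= -5.89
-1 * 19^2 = -361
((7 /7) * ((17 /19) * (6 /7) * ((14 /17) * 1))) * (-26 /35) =-312 /665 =-0.47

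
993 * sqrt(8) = 1986 * sqrt(2) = 2808.63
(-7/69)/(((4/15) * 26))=-35/2392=-0.01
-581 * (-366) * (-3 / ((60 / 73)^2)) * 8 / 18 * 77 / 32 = -14542611853 / 14400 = -1009903.60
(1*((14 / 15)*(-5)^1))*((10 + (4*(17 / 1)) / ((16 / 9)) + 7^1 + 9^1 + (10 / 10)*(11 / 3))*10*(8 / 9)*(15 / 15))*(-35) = 7987000 / 81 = 98604.94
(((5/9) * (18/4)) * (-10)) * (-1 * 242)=6050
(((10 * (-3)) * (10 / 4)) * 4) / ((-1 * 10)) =30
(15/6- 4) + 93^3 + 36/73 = 117435975/146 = 804355.99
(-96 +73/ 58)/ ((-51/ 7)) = 38465/ 2958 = 13.00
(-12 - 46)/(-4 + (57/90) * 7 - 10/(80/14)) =44.05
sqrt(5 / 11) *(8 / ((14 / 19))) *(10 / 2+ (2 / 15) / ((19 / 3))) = 1908 *sqrt(55) / 385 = 36.75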